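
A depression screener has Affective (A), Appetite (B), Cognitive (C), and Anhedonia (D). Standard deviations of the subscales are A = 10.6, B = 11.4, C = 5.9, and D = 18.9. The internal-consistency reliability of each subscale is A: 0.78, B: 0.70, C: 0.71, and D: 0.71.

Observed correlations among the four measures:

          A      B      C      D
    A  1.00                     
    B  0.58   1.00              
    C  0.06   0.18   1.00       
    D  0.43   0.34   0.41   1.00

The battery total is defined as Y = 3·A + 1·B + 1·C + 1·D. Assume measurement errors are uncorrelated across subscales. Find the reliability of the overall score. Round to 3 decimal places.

Var(Y) = 3²·10.6² + 11.4² + 5.9² + 18.9² + 2·[3·10.6·11.4·0.58 + 3·10.6·5.9·0.06 + 3·10.6·18.9·0.43 + 11.4·5.9·0.18 + 11.4·18.9·0.34 + 5.9·18.9·0.41] = 1533.22 + 1222.08 = 2755.3.
Under uncorrelated errors the observed covariances equal the true-score covariances, so only the own-variance terms attenuate.
True-score variance = [3²·10.6²·0.78 + 11.4²·0.70 + 5.9²·0.71 + 18.9²·0.71] + 1222.08 = 1158.07 + 1222.08 = 2380.15.
Reliability = 2380.15 / 2755.3 = 0.864.

0.864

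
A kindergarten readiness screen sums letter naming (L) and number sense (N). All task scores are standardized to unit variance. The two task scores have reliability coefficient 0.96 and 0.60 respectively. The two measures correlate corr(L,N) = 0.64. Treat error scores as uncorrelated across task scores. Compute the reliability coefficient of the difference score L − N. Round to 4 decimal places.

Var(L−N) = 1 + 1 − 2·0.64 = 2 − 1.28 = 0.72.
Because errors are independent across components, Cov(Tᵢ,Tⱼ) = Cov(Xᵢ,Xⱼ); the off-diagonal part of the true-score variance is the same as above.
True-score variance = [0.96 + 0.60] − 1.28 = 1.56 − 1.28 = 0.28.
Reliability = 0.28 / 0.72 = 0.3889.

0.3889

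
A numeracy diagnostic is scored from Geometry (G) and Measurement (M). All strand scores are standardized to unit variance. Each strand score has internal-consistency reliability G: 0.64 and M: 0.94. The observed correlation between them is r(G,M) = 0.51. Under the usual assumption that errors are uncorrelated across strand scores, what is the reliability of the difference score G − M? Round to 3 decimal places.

Var(G−M) = 1 + 1 − 2·0.51 = 2 − 1.02 = 0.98.
With uncorrelated errors the cross-covariances are all true-score covariance, so they carry over unchanged; only the diagonal terms shrink to ρᵢσᵢ².
True-score variance = [0.64 + 0.94] − 1.02 = 1.58 − 1.02 = 0.56.
Reliability = 0.56 / 0.98 = 0.571.

0.571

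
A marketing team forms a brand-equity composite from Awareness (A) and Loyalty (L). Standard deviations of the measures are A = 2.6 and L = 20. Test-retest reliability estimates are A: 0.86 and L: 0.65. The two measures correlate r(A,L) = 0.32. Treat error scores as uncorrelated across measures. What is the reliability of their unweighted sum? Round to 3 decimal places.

0.680

Var(A+L) = 2.6² + 20² + 2·[2.6·20·0.32] = 406.76 + 33.28 = 440.04.
With uncorrelated errors the cross-covariances are all true-score covariance, so they carry over unchanged; only the diagonal terms shrink to ρᵢσᵢ².
True-score variance = [2.6²·0.86 + 20²·0.65] + 33.28 = 265.814 + 33.28 = 299.094.
Reliability = 299.094 / 440.04 = 0.680.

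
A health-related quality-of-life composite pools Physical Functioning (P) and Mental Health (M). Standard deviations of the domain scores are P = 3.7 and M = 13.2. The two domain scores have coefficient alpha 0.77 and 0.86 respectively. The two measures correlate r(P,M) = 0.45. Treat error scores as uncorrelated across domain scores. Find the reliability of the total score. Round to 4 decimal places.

0.8812

Var(P+M) = 3.7² + 13.2² + 2·[3.7·13.2·0.45] = 187.93 + 43.956 = 231.886.
With uncorrelated errors the cross-covariances are all true-score covariance, so they carry over unchanged; only the diagonal terms shrink to ρᵢσᵢ².
True-score variance = [3.7²·0.77 + 13.2²·0.86] + 43.956 = 160.388 + 43.956 = 204.344.
Reliability = 204.344 / 231.886 = 0.8812.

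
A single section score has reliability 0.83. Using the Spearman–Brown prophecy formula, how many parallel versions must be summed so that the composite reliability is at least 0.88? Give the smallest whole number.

k ≥ ρ*(1−ρ₁)/(ρ₁(1−ρ*)) = 0.88·0.17 / (0.83·0.12) = 1.502.
Smallest integer k = 2.

2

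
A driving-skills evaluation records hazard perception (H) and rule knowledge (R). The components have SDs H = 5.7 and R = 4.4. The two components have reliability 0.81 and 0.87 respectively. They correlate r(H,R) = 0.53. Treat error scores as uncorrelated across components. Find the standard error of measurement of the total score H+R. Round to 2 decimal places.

Var(total) = 51.85 + 26.5848 = 78.4348.
True-score variance = 43.1601 + 26.5848 = 69.7449, so reliability = 0.8892.
Error variance = 78.4348 − 69.7449 = 8.6899; SEM = √8.6899 = 2.95.

2.95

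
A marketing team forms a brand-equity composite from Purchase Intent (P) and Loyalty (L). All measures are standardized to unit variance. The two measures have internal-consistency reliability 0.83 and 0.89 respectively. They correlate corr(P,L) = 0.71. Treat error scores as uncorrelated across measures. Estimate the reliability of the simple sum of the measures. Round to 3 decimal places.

0.918

Var(P+L) = 2 + 2·[0.71] = 2 + 1.42 = 3.42.
With uncorrelated errors the cross-covariances are all true-score covariance, so they carry over unchanged; only the diagonal terms shrink to ρᵢσᵢ².
True-score variance = [0.83 + 0.89] + 1.42 = 1.72 + 1.42 = 3.14.
Reliability = 3.14 / 3.42 = 0.918.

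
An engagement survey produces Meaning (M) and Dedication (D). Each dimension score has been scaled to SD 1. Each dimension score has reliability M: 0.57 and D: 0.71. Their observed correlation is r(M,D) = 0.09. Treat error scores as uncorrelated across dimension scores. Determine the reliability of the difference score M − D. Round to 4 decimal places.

0.6044

Var(M−D) = 1 + 1 − 2·0.09 = 2 − 0.18 = 1.82.
With uncorrelated errors the cross-covariances are all true-score covariance, so they carry over unchanged; only the diagonal terms shrink to ρᵢσᵢ².
True-score variance = [0.57 + 0.71] − 0.18 = 1.28 − 0.18 = 1.1.
Reliability = 1.1 / 1.82 = 0.6044.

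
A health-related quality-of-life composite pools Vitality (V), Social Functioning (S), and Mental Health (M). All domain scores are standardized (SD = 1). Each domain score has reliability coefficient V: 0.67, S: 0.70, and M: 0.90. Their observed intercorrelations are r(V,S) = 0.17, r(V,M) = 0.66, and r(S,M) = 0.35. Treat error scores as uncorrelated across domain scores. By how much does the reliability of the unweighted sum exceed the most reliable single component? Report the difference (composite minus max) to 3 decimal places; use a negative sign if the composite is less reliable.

-0.036

Var(sum) = 3 + 2.36 = 5.36; true-score variance = 2.27 + 2.36 = 4.63; composite reliability = 0.8638.
Max component reliability = 0.9000.
Difference = 0.8638 − 0.9000 = -0.036.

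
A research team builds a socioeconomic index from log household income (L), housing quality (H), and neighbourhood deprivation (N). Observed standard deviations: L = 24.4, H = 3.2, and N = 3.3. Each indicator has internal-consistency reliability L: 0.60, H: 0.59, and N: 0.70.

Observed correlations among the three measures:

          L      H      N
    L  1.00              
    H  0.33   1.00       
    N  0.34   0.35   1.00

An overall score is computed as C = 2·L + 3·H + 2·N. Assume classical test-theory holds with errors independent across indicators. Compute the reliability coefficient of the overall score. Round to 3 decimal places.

Var(C) = 2²·24.4² + 3²·3.2² + 2²·3.3² + 2·[6·24.4·3.2·0.33 + 4·24.4·3.3·0.34 + 6·3.2·3.3·0.35] = 2517.16 + 572.563 = 3089.72.
Because errors are independent across components, Cov(Tᵢ,Tⱼ) = Cov(Xᵢ,Xⱼ); the off-diagonal part of the true-score variance is the same as above.
True-score variance = [2²·24.4²·0.60 + 3²·3.2²·0.59 + 2²·3.3²·0.70] + 572.563 = 1513.73 + 572.563 = 2086.29.
Reliability = 2086.29 / 3089.72 = 0.675.

0.675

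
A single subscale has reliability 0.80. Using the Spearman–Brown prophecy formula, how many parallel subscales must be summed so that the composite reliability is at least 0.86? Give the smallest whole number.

k ≥ ρ*(1−ρ₁)/(ρ₁(1−ρ*)) = 0.86·0.20 / (0.80·0.14) = 1.536.
Smallest integer k = 2.

2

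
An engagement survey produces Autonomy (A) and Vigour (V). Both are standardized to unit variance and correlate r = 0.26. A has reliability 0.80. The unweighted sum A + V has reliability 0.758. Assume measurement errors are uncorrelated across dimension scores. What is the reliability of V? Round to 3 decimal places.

0.590

Var(A+V) = 2 + 2·0.26 = 2.520.
True-score variance = ρ_A + ρ_V + 2·0.26, so 0.758 = (0.80 + ρ_V + 0.52) / 2.520.
ρ_V = 0.758·2.520 − 0.80 − 0.52 = 0.590.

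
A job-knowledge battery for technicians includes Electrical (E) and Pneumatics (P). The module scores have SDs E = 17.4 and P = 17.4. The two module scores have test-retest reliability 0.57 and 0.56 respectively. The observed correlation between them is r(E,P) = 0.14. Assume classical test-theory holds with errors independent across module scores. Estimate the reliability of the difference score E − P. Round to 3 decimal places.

0.494

Var(E−P) = 17.4² + 17.4² − 2·17.4·17.4·0.14 = 605.52 − 84.7728 = 520.747.
With uncorrelated errors the cross-covariances are all true-score covariance, so they carry over unchanged; only the diagonal terms shrink to ρᵢσᵢ².
True-score variance = [17.4²·0.57 + 17.4²·0.56] − 84.7728 = 342.119 − 84.7728 = 257.346.
Reliability = 257.346 / 520.747 = 0.494.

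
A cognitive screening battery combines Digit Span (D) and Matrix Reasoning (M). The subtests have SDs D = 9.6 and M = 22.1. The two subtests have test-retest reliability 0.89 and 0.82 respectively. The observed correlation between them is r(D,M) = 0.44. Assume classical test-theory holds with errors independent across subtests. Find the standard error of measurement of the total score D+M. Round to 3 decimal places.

Var(total) = 580.57 + 186.701 = 767.271.
True-score variance = 482.519 + 186.701 = 669.219, so reliability = 0.8722.
Error variance = 767.271 − 669.219 = 98.0514; SEM = √98.0514 = 9.902.

9.902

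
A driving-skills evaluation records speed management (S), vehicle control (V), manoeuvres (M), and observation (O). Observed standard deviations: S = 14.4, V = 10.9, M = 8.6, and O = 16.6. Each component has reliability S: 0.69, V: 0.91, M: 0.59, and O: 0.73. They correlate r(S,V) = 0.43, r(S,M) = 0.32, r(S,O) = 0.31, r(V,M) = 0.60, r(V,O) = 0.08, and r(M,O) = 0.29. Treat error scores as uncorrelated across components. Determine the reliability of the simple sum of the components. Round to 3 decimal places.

Var(S+V+M+O) = 14.4² + 10.9² + 8.6² + 16.6² + 2·[14.4·10.9·0.43 + 14.4·8.6·0.32 + 14.4·16.6·0.31 + 10.9·8.6·0.60 + 10.9·16.6·0.08 + 8.6·16.6·0.29] = 675.69 + 586.687 = 1262.38.
With uncorrelated errors the cross-covariances are all true-score covariance, so they carry over unchanged; only the diagonal terms shrink to ρᵢσᵢ².
True-score variance = [14.4²·0.69 + 10.9²·0.91 + 8.6²·0.59 + 16.6²·0.73] + 586.687 = 495.991 + 586.687 = 1082.68.
Reliability = 1082.68 / 1262.38 = 0.858.

0.858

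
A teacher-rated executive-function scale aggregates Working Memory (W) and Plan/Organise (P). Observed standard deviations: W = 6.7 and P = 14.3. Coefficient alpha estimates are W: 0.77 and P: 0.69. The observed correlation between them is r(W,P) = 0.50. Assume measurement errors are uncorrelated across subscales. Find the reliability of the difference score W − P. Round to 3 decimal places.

0.520

Var(W−P) = 6.7² + 14.3² − 2·6.7·14.3·0.50 = 249.38 − 95.81 = 153.57.
With uncorrelated errors the cross-covariances are all true-score covariance, so they carry over unchanged; only the diagonal terms shrink to ρᵢσᵢ².
True-score variance = [6.7²·0.77 + 14.3²·0.69] − 95.81 = 175.663 − 95.81 = 79.8534.
Reliability = 79.8534 / 153.57 = 0.520.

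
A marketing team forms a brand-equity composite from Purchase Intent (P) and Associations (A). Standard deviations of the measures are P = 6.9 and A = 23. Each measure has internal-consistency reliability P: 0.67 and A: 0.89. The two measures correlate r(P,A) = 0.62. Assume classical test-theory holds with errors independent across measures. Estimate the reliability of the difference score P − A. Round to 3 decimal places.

0.805

Var(P−A) = 6.9² + 23² − 2·6.9·23·0.62 = 576.61 − 196.788 = 379.822.
With uncorrelated errors the cross-covariances are all true-score covariance, so they carry over unchanged; only the diagonal terms shrink to ρᵢσᵢ².
True-score variance = [6.9²·0.67 + 23²·0.89] − 196.788 = 502.709 − 196.788 = 305.921.
Reliability = 305.921 / 379.822 = 0.805.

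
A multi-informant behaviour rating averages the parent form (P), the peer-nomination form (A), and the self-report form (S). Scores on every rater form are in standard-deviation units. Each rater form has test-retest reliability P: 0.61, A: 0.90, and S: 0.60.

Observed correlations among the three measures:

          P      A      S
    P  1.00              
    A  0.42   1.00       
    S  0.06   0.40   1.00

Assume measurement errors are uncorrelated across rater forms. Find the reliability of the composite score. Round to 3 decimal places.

Var(P+A+S) = 3 + 2·[0.42 + 0.06 + 0.40] = 3 + 1.76 = 4.76.
With uncorrelated errors the cross-covariances are all true-score covariance, so they carry over unchanged; only the diagonal terms shrink to ρᵢσᵢ².
True-score variance = [0.61 + 0.90 + 0.60] + 1.76 = 2.11 + 1.76 = 3.87.
Reliability = 3.87 / 4.76 = 0.813.

0.813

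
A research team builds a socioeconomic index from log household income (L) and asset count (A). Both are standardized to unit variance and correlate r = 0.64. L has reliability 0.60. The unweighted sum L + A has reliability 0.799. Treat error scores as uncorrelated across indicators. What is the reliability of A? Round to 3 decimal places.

0.741

Var(L+A) = 2 + 2·0.64 = 3.280.
True-score variance = ρ_L + ρ_A + 2·0.64, so 0.799 = (0.60 + ρ_A + 1.28) / 3.280.
ρ_A = 0.799·3.280 − 0.60 − 1.28 = 0.741.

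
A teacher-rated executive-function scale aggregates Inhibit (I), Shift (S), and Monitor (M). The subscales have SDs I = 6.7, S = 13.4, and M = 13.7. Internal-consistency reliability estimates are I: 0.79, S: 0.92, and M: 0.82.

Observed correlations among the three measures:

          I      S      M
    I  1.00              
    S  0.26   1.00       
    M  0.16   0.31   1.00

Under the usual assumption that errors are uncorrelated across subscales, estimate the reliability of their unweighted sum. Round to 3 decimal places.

Var(I+S+M) = 6.7² + 13.4² + 13.7² + 2·[6.7·13.4·0.26 + 6.7·13.7·0.16 + 13.4·13.7·0.31] = 412.14 + 189.878 = 602.018.
Under uncorrelated errors the observed covariances equal the true-score covariances, so only the own-variance terms attenuate.
True-score variance = [6.7²·0.79 + 13.4²·0.92 + 13.7²·0.82] + 189.878 = 354.564 + 189.878 = 544.442.
Reliability = 544.442 / 602.018 = 0.904.

0.904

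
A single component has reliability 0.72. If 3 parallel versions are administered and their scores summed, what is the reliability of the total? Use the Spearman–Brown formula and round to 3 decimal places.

0.885

ρ_k = kρ / (1 + (k−1)ρ) = 3·0.72 / (1 + 2·0.72) = 2.160 / 2.440 = 0.885.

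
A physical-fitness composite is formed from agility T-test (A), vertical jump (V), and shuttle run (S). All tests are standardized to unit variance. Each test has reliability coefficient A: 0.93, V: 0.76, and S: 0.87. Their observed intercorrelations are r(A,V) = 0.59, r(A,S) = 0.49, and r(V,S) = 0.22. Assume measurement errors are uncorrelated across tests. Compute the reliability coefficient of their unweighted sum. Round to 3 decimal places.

0.921

Var(A+V+S) = 3 + 2·[0.59 + 0.49 + 0.22] = 3 + 2.6 = 5.6.
Because errors are independent across components, Cov(Tᵢ,Tⱼ) = Cov(Xᵢ,Xⱼ); the off-diagonal part of the true-score variance is the same as above.
True-score variance = [0.93 + 0.76 + 0.87] + 2.6 = 2.56 + 2.6 = 5.16.
Reliability = 5.16 / 5.6 = 0.921.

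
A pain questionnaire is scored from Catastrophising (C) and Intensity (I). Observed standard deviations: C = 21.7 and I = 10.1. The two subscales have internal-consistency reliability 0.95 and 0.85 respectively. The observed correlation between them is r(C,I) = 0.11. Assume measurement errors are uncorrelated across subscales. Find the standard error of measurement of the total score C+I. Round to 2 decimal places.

Var(total) = 572.9 + 48.2174 = 621.117.
True-score variance = 534.054 + 48.2174 = 582.271, so reliability = 0.9375.
Error variance = 621.117 − 582.271 = 38.846; SEM = √38.846 = 6.23.

6.23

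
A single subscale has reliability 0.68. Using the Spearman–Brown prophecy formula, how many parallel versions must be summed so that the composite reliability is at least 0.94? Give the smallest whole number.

8

k ≥ ρ*(1−ρ₁)/(ρ₁(1−ρ*)) = 0.94·0.32 / (0.68·0.06) = 7.373.
Smallest integer k = 8.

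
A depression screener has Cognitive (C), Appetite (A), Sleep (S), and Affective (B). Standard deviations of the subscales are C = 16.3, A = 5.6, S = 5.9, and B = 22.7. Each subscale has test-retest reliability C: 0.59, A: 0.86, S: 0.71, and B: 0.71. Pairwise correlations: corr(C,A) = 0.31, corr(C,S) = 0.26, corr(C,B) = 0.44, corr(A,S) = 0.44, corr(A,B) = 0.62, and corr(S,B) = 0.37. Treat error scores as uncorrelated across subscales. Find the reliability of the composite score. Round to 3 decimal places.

0.826

Var(C+A+S+B) = 16.3² + 5.6² + 5.9² + 22.7² + 2·[16.3·5.6·0.31 + 16.3·5.9·0.26 + 16.3·22.7·0.44 + 5.6·5.9·0.44 + 5.6·22.7·0.62 + 5.9·22.7·0.37] = 847.15 + 718.023 = 1565.17.
With uncorrelated errors the cross-covariances are all true-score covariance, so they carry over unchanged; only the diagonal terms shrink to ρᵢσᵢ².
True-score variance = [16.3²·0.59 + 5.6²·0.86 + 5.9²·0.71 + 22.7²·0.71] + 718.023 = 574.298 + 718.023 = 1292.32.
Reliability = 1292.32 / 1565.17 = 0.826.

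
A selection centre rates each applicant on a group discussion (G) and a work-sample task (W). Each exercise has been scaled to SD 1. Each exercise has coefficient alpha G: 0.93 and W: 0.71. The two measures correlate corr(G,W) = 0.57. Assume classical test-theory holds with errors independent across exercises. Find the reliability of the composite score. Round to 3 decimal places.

0.885

Var(G+W) = 2 + 2·[0.57] = 2 + 1.14 = 3.14.
Under uncorrelated errors the observed covariances equal the true-score covariances, so only the own-variance terms attenuate.
True-score variance = [0.93 + 0.71] + 1.14 = 1.64 + 1.14 = 2.78.
Reliability = 2.78 / 3.14 = 0.885.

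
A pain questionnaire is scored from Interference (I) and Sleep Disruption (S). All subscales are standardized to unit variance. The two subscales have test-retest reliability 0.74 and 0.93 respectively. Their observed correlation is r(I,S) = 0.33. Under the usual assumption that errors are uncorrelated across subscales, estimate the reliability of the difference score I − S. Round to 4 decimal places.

Var(I−S) = 1 + 1 − 2·0.33 = 2 − 0.66 = 1.34.
Under uncorrelated errors the observed covariances equal the true-score covariances, so only the own-variance terms attenuate.
True-score variance = [0.74 + 0.93] − 0.66 = 1.67 − 0.66 = 1.01.
Reliability = 1.01 / 1.34 = 0.7537.

0.7537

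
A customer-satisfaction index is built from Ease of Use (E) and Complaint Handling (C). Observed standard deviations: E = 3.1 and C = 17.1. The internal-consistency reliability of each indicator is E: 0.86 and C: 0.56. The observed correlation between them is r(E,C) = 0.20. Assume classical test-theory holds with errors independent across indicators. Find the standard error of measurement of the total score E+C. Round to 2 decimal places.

11.40

Var(total) = 302.02 + 21.204 = 323.224.
True-score variance = 172.014 + 21.204 = 193.218, so reliability = 0.5978.
Error variance = 323.224 − 193.218 = 130.006; SEM = √130.006 = 11.40.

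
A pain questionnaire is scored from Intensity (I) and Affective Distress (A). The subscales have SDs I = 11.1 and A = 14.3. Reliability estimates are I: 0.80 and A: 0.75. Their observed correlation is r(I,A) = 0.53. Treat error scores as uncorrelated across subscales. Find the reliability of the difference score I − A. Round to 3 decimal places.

0.525

Var(I−A) = 11.1² + 14.3² − 2·11.1·14.3·0.53 = 327.7 − 168.254 = 159.446.
With uncorrelated errors the cross-covariances are all true-score covariance, so they carry over unchanged; only the diagonal terms shrink to ρᵢσᵢ².
True-score variance = [11.1²·0.80 + 14.3²·0.75] − 168.254 = 251.935 − 168.254 = 83.6817.
Reliability = 83.6817 / 159.446 = 0.525.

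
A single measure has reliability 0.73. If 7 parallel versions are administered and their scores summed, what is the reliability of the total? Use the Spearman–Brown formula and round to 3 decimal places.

ρ_k = kρ / (1 + (k−1)ρ) = 7·0.73 / (1 + 6·0.73) = 5.110 / 5.380 = 0.950.

0.950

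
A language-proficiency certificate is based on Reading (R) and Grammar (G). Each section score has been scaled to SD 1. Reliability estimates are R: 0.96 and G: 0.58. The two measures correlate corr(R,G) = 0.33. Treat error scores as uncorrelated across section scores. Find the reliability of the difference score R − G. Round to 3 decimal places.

0.657

Var(R−G) = 1 + 1 − 2·0.33 = 2 − 0.66 = 1.34.
Under uncorrelated errors the observed covariances equal the true-score covariances, so only the own-variance terms attenuate.
True-score variance = [0.96 + 0.58] − 0.66 = 1.54 − 0.66 = 0.88.
Reliability = 0.88 / 1.34 = 0.657.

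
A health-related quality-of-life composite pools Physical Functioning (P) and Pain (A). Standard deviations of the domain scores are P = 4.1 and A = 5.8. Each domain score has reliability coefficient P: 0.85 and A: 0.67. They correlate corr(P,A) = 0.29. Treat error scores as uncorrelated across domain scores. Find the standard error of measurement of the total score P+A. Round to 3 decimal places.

Var(total) = 50.45 + 13.7924 = 64.2424.
True-score variance = 36.8273 + 13.7924 = 50.6197, so reliability = 0.7879.
Error variance = 64.2424 − 50.6197 = 13.6227; SEM = √13.6227 = 3.691.

3.691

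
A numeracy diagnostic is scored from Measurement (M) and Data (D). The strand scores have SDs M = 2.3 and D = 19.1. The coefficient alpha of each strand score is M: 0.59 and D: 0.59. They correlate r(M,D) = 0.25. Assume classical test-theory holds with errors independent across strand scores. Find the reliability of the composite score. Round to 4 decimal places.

Var(M+D) = 2.3² + 19.1² + 2·[2.3·19.1·0.25] = 370.1 + 21.965 = 392.065.
Under uncorrelated errors the observed covariances equal the true-score covariances, so only the own-variance terms attenuate.
True-score variance = [2.3²·0.59 + 19.1²·0.59] + 21.965 = 218.359 + 21.965 = 240.324.
Reliability = 240.324 / 392.065 = 0.6130.

0.6130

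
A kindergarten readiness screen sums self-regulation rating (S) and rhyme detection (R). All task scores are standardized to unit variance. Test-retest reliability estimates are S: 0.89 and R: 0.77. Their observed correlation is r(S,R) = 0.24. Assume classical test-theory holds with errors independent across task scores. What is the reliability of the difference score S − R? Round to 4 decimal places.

Var(S−R) = 1 + 1 − 2·0.24 = 2 − 0.48 = 1.52.
Under uncorrelated errors the observed covariances equal the true-score covariances, so only the own-variance terms attenuate.
True-score variance = [0.89 + 0.77] − 0.48 = 1.66 − 0.48 = 1.18.
Reliability = 1.18 / 1.52 = 0.7763.

0.7763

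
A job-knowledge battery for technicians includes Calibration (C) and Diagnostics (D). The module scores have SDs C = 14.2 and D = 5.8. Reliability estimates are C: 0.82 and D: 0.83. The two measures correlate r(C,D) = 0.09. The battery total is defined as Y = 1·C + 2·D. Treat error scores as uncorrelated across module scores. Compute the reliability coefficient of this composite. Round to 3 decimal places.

0.838

Var(Y) = 14.2² + 2²·5.8² + 2·[2·14.2·5.8·0.09] = 336.2 + 29.6496 = 365.85.
With uncorrelated errors the cross-covariances are all true-score covariance, so they carry over unchanged; only the diagonal terms shrink to ρᵢσᵢ².
True-score variance = [14.2²·0.82 + 2²·5.8²·0.83] + 29.6496 = 277.03 + 29.6496 = 306.679.
Reliability = 306.679 / 365.85 = 0.838.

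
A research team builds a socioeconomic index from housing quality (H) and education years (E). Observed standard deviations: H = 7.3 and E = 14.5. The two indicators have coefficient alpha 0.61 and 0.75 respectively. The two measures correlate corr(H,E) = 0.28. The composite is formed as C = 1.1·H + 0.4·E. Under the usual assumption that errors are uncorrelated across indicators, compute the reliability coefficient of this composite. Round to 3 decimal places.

Var(C) = 1.1²·7.3² + 0.4²·14.5² + 2·[0.44·7.3·14.5·0.28] = 98.1209 + 26.0814 = 124.202.
Because errors are independent across components, Cov(Tᵢ,Tⱼ) = Cov(Xᵢ,Xⱼ); the off-diagonal part of the true-score variance is the same as above.
True-score variance = [1.1²·7.3²·0.61 + 0.4²·14.5²·0.75] + 26.0814 = 64.5633 + 26.0814 = 90.6448.
Reliability = 90.6448 / 124.202 = 0.730.

0.730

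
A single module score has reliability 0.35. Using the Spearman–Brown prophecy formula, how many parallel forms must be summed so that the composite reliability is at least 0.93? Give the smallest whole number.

k ≥ ρ*(1−ρ₁)/(ρ₁(1−ρ*)) = 0.93·0.65 / (0.35·0.07) = 24.673.
Smallest integer k = 25.

25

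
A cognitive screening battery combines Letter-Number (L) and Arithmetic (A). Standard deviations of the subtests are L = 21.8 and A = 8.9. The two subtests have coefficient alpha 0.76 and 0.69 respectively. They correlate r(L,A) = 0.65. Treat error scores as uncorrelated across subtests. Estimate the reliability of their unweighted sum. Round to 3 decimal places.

0.828

Var(L+A) = 21.8² + 8.9² + 2·[21.8·8.9·0.65] = 554.45 + 252.226 = 806.676.
Under uncorrelated errors the observed covariances equal the true-score covariances, so only the own-variance terms attenuate.
True-score variance = [21.8²·0.76 + 8.9²·0.69] + 252.226 = 415.837 + 252.226 = 668.063.
Reliability = 668.063 / 806.676 = 0.828.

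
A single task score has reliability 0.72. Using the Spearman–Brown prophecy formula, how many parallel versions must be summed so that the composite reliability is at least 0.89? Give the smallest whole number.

4

k ≥ ρ*(1−ρ₁)/(ρ₁(1−ρ*)) = 0.89·0.28 / (0.72·0.11) = 3.146.
Smallest integer k = 4.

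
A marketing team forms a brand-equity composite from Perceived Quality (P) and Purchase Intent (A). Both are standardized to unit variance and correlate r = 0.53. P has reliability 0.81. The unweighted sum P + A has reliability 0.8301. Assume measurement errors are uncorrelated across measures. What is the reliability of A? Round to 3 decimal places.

Var(P+A) = 2 + 2·0.53 = 3.060.
True-score variance = ρ_P + ρ_A + 2·0.53, so 0.8301 = (0.81 + ρ_A + 1.06) / 3.060.
ρ_A = 0.8301·3.060 − 0.81 − 1.06 = 0.670.

0.670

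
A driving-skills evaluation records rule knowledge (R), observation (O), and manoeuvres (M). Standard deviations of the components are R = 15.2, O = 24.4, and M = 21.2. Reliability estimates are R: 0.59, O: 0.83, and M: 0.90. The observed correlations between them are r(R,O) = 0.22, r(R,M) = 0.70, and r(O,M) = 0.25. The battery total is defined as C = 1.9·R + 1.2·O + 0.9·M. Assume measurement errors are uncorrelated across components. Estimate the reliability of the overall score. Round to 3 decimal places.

Var(C) = 1.9²·15.2² + 1.2²·24.4² + 0.9²·21.2² + 2·[2.28·15.2·24.4·0.22 + 1.71·15.2·21.2·0.70 + 1.08·24.4·21.2·0.25] = 2055.42 + 1422.84 = 3478.26.
Under uncorrelated errors the observed covariances equal the true-score covariances, so only the own-variance terms attenuate.
True-score variance = [1.9²·15.2²·0.59 + 1.2²·24.4²·0.83 + 0.9²·21.2²·0.90] + 1422.84 = 1531.31 + 1422.84 = 2954.15.
Reliability = 2954.15 / 3478.26 = 0.849.

0.849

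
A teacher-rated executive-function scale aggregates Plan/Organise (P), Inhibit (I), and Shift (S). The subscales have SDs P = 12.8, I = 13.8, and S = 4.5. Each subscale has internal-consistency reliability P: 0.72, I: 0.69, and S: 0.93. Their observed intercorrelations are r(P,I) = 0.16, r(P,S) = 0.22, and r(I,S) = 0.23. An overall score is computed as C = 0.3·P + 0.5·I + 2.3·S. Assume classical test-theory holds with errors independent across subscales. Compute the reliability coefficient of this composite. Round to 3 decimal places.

0.884

Var(C) = 0.3²·12.8² + 0.5²·13.8² + 2.3²·4.5² + 2·[0.15·12.8·13.8·0.16 + 0.69·12.8·4.5·0.22 + 1.15·13.8·4.5·0.23] = 169.478 + 58.817 = 228.295.
With uncorrelated errors the cross-covariances are all true-score covariance, so they carry over unchanged; only the diagonal terms shrink to ρᵢσᵢ².
True-score variance = [0.3²·12.8²·0.72 + 0.5²·13.8²·0.69 + 2.3²·4.5²·0.93] + 58.817 = 143.092 + 58.817 = 201.909.
Reliability = 201.909 / 228.295 = 0.884.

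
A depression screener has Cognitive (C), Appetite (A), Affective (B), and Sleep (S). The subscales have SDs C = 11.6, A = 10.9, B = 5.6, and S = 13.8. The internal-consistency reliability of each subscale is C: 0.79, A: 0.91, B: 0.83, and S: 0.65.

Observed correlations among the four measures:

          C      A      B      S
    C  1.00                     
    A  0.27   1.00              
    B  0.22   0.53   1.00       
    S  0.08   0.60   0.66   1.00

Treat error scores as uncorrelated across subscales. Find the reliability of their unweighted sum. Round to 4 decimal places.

Var(C+A+B+S) = 11.6² + 10.9² + 5.6² + 13.8² + 2·[11.6·10.9·0.27 + 11.6·5.6·0.22 + 11.6·13.8·0.08 + 10.9·5.6·0.53 + 10.9·13.8·0.60 + 5.6·13.8·0.66] = 475.17 + 469.689 = 944.859.
With uncorrelated errors the cross-covariances are all true-score covariance, so they carry over unchanged; only the diagonal terms shrink to ρᵢσᵢ².
True-score variance = [11.6²·0.79 + 10.9²·0.91 + 5.6²·0.83 + 13.8²·0.65] + 469.689 = 364.234 + 469.689 = 833.923.
Reliability = 833.923 / 944.859 = 0.8826.

0.8826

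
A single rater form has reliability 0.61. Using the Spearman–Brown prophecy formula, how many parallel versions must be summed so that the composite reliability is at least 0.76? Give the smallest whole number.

3

k ≥ ρ*(1−ρ₁)/(ρ₁(1−ρ*)) = 0.76·0.39 / (0.61·0.24) = 2.025.
Smallest integer k = 3.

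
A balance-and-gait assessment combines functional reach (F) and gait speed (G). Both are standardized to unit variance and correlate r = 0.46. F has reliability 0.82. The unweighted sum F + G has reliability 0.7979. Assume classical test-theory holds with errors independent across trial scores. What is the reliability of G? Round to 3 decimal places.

Var(F+G) = 2 + 2·0.46 = 2.920.
True-score variance = ρ_F + ρ_G + 2·0.46, so 0.7979 = (0.82 + ρ_G + 0.92) / 2.920.
ρ_G = 0.7979·2.920 − 0.82 − 0.92 = 0.590.

0.590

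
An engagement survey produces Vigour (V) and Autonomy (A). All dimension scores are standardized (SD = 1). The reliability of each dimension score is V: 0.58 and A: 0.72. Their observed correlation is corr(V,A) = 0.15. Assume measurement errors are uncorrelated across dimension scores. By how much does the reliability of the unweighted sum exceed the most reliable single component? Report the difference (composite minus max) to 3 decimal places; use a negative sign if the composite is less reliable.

Var(sum) = 2 + 0.3 = 2.3; true-score variance = 1.3 + 0.3 = 1.6; composite reliability = 0.6957.
Max component reliability = 0.7200.
Difference = 0.6957 − 0.7200 = -0.024.

-0.024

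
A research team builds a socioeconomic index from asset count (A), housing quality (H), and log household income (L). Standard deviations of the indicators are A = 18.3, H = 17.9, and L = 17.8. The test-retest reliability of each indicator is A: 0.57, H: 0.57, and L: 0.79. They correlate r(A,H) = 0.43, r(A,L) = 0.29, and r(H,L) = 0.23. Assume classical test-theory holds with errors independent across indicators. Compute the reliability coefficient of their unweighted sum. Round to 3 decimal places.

0.781

Var(A+H+L) = 18.3² + 17.9² + 17.8² + 2·[18.3·17.9·0.43 + 18.3·17.8·0.29 + 17.9·17.8·0.23] = 972.14 + 617.205 = 1589.34.
With uncorrelated errors the cross-covariances are all true-score covariance, so they carry over unchanged; only the diagonal terms shrink to ρᵢσᵢ².
True-score variance = [18.3²·0.57 + 17.9²·0.57 + 17.8²·0.79] + 617.205 = 623.825 + 617.205 = 1241.03.
Reliability = 1241.03 / 1589.34 = 0.781.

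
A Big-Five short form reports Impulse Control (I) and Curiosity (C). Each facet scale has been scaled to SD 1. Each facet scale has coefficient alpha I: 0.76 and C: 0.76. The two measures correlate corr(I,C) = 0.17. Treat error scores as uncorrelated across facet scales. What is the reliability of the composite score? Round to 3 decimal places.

0.795

Var(I+C) = 2 + 2·[0.17] = 2 + 0.34 = 2.34.
With uncorrelated errors the cross-covariances are all true-score covariance, so they carry over unchanged; only the diagonal terms shrink to ρᵢσᵢ².
True-score variance = [0.76 + 0.76] + 0.34 = 1.52 + 0.34 = 1.86.
Reliability = 1.86 / 2.34 = 0.795.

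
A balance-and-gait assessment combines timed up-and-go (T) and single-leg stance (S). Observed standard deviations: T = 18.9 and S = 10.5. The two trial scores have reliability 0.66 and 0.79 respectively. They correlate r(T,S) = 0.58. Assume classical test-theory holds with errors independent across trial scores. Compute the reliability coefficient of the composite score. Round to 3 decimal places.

Var(T+S) = 18.9² + 10.5² + 2·[18.9·10.5·0.58] = 467.46 + 230.202 = 697.662.
Because errors are independent across components, Cov(Tᵢ,Tⱼ) = Cov(Xᵢ,Xⱼ); the off-diagonal part of the true-score variance is the same as above.
True-score variance = [18.9²·0.66 + 10.5²·0.79] + 230.202 = 322.856 + 230.202 = 553.058.
Reliability = 553.058 / 697.662 = 0.793.

0.793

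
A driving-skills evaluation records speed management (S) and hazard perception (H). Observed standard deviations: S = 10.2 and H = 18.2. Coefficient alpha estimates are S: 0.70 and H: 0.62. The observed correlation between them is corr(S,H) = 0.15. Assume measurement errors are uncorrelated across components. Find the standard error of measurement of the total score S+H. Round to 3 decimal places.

Var(total) = 435.28 + 55.692 = 490.972.
True-score variance = 278.197 + 55.692 = 333.889, so reliability = 0.6801.
Error variance = 490.972 − 333.889 = 157.083; SEM = √157.083 = 12.533.

12.533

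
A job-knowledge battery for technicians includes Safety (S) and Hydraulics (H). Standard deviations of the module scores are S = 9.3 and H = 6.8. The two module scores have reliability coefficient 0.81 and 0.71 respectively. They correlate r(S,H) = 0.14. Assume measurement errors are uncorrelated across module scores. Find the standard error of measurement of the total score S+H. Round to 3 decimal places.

5.463

Var(total) = 132.73 + 17.7072 = 150.437.
True-score variance = 102.887 + 17.7072 = 120.595, so reliability = 0.8016.
Error variance = 150.437 − 120.595 = 29.8427; SEM = √29.8427 = 5.463.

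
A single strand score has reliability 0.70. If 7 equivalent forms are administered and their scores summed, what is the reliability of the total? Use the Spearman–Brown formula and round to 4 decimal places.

ρ_k = kρ / (1 + (k−1)ρ) = 7·0.70 / (1 + 6·0.70) = 4.900 / 5.200 = 0.9423.

0.9423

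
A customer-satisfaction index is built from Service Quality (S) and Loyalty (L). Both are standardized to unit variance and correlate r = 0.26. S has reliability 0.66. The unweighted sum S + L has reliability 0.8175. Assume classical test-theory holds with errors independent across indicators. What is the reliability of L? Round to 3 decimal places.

Var(S+L) = 2 + 2·0.26 = 2.520.
True-score variance = ρ_S + ρ_L + 2·0.26, so 0.8175 = (0.66 + ρ_L + 0.52) / 2.520.
ρ_L = 0.8175·2.520 − 0.66 − 0.52 = 0.880.

0.880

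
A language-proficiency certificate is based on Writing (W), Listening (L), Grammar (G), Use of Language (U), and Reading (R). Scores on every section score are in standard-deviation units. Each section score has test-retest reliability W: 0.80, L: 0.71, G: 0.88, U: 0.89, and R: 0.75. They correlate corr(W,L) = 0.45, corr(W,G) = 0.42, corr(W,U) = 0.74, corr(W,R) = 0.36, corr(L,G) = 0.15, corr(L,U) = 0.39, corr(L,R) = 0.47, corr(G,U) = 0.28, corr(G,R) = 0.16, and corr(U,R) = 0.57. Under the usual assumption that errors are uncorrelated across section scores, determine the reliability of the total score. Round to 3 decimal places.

0.925

Var(W+L+G+U+R) = 5 + 2·[0.45 + 0.42 + 0.74 + 0.36 + 0.15 + 0.39 + 0.47 + 0.28 + 0.16 + 0.57] = 5 + 7.98 = 12.98.
Because errors are independent across components, Cov(Tᵢ,Tⱼ) = Cov(Xᵢ,Xⱼ); the off-diagonal part of the true-score variance is the same as above.
True-score variance = [0.80 + 0.71 + 0.88 + 0.89 + 0.75] + 7.98 = 4.03 + 7.98 = 12.01.
Reliability = 12.01 / 12.98 = 0.925.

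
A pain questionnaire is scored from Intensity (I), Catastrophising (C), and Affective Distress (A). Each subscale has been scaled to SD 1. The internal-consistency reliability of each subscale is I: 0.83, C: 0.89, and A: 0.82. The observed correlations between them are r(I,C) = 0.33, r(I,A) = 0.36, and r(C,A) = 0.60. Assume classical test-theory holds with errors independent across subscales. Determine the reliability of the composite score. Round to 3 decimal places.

0.918

Var(I+C+A) = 3 + 2·[0.33 + 0.36 + 0.60] = 3 + 2.58 = 5.58.
With uncorrelated errors the cross-covariances are all true-score covariance, so they carry over unchanged; only the diagonal terms shrink to ρᵢσᵢ².
True-score variance = [0.83 + 0.89 + 0.82] + 2.58 = 2.54 + 2.58 = 5.12.
Reliability = 5.12 / 5.58 = 0.918.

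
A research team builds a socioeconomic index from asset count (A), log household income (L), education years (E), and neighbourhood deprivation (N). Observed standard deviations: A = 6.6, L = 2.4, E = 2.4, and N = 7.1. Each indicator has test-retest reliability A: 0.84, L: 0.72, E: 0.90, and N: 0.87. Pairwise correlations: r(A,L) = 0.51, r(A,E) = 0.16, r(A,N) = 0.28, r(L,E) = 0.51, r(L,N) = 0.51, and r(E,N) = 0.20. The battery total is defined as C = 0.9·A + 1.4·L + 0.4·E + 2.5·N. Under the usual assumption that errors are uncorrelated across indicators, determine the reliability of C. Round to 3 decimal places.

0.903

Var(C) = 0.9²·6.6² + 1.4²·2.4² + 0.4²·2.4² + 2.5²·7.1² + 2·[1.26·6.6·2.4·0.51 + 0.36·6.6·2.4·0.16 + 2.25·6.6·7.1·0.28 + 0.56·2.4·2.4·0.51 + 3.5·2.4·7.1·0.51 + 2.4·7.1·0.20] = 362.557 + 152.165 = 514.722.
Because errors are independent across components, Cov(Tᵢ,Tⱼ) = Cov(Xᵢ,Xⱼ); the off-diagonal part of the true-score variance is the same as above.
True-score variance = [0.9²·6.6²·0.84 + 1.4²·2.4²·0.72 + 0.4²·2.4²·0.90 + 2.5²·7.1²·0.87] + 152.165 = 312.701 + 152.165 = 464.865.
Reliability = 464.865 / 514.722 = 0.903.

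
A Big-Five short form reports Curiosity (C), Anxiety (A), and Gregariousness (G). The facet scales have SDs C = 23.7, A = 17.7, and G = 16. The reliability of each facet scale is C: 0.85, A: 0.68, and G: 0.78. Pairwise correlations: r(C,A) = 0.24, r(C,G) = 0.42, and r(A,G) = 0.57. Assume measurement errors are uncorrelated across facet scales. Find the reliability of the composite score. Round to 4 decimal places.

Var(C+A+G) = 23.7² + 17.7² + 16² + 2·[23.7·17.7·0.24 + 23.7·16·0.42 + 17.7·16·0.57] = 1130.98 + 842.731 = 1973.71.
Under uncorrelated errors the observed covariances equal the true-score covariances, so only the own-variance terms attenuate.
True-score variance = [23.7²·0.85 + 17.7²·0.68 + 16²·0.78] + 842.731 = 890.154 + 842.731 = 1732.88.
Reliability = 1732.88 / 1973.71 = 0.8780.

0.8780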